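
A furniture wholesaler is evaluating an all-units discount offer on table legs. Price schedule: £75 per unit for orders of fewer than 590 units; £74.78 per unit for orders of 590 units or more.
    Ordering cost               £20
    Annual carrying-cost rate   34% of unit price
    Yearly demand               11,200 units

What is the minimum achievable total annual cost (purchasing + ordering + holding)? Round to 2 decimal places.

H₁ = 34%×£75 = £25.5000;  H₂ = 34%×£74.78 = £25.4252
EOQ₁ = √(2×11,200×20/25.5000) = 132.55  (< 590, feasible at tier 1)
EOQ₂ = √(2×11,200×20/25.4252) = 132.74  (< 590 → use Q = 590 at tier-2 price)
TC(tier 1 (EOQ₁), Q≈132.5) = £843,379.94
TC(tier 2, Q≈590.0) = £845,416.10
Minimum at tier 1 (EOQ₁): £843,379.94

£843,379.94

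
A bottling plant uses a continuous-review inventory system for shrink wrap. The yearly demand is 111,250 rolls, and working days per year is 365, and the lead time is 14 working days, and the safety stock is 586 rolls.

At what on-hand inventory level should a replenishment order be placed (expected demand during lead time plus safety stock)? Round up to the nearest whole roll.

4,854 rolls

Daily demand d = 111,250 / 365 = 304.795 rolls/day
Demand during lead time = 304.795 × 14 = 4,267.12
Reorder point = 4,267.12 + 586 = 4,853.12 → round up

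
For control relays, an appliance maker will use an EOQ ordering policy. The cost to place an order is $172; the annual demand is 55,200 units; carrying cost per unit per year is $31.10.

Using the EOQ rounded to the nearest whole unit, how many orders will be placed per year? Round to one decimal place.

70.7 orders per year

Optimal lot size Q* = (2 × 55,200 × $172 / $31.1)^½ ≈ 781.39 → Q = 781
N = D/Q = 55,200/781 ≈ 70.679 orders/yr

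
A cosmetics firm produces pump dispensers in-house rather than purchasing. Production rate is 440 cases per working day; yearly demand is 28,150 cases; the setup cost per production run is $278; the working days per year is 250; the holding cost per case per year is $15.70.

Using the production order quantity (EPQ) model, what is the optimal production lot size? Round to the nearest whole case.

d = 28,150/250 = 112.6000 cases/day;  effective holding cost H(1 − d/p) = 15.7·(1 − 112.6000/440) = 11.68223
Q* = √(2DS / H_eff) = √(2·28,150·278 / 11.68223) ≈ 1,157.48

1,157 cases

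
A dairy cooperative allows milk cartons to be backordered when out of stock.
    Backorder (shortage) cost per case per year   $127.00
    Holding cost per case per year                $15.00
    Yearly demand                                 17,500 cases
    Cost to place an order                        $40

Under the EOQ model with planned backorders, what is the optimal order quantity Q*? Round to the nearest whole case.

Basic EOQ = √(2·17,500·40/15) = 305.505
Backorder adjustment √((H+b)/b) = √((15+127)/127) = 1.0574
Q* = 305.505 × 1.0574 ≈ 323.04

323 cases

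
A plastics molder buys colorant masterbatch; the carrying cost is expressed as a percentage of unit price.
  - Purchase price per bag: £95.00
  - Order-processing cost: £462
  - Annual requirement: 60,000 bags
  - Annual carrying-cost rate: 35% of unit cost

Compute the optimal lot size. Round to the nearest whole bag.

1,291 bags

Holding cost per bag per year: H = 35% × £95 = £33.2500
Q* = √(2·D·S / H) = √(2·60,000·462 / 33.25) = √1,667,368.4 ≈ 1,291.27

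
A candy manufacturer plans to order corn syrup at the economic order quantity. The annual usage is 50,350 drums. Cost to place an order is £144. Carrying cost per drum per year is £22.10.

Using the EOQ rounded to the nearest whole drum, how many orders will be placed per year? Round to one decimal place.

Q* = √(2·D·S / H) = √(2·50,350·144 / 22.1) = √656,144.8 ≈ 810.03 → Q = 810
Orders per year = D/Q = 50,350 / 810 = 62.160

62.2 orders per year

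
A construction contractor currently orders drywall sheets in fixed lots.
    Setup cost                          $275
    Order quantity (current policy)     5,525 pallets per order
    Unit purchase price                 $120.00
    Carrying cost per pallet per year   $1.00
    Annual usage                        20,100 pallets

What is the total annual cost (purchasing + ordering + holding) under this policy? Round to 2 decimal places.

Annual ordering cost = (D/Q)·S = (20,100/5,525) × 275 = $1,000.45
Annual holding cost  = (Q/2)·H = (5,525/2) × 1 = $2,762.50
Purchase cost = D·C = 20,100 × 120 = $2,412,000.00
Total = $1,000.45 + $2,762.50 + $2,412,000.00 = $2,415,762.95

$2,415,762.95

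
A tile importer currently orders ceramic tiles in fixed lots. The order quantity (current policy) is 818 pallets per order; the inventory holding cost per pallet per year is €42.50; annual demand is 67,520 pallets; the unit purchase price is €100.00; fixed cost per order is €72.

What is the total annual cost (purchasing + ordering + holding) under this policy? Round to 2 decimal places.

Orders/yr = 67,520/818 = 82.543; ordering cost = 82.543 × €72 = €5,943.08
Average inventory = 818/2 = 409; holding cost = 409 × €42.5 = €17,382.50
Purchase cost = D·C = 67,520 × 100 = €6,752,000.00
Total = €5,943.08 + €17,382.50 + €6,752,000.00 = €6,775,325.58

€6,775,325.58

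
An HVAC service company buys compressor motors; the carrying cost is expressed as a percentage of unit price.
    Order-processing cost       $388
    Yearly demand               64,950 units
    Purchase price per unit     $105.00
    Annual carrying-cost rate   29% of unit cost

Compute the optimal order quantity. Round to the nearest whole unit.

H = i·C = 0.29 × $105 = $30.4500 per unit-year
Optimal lot size Q* = (2 × 64,950 × $388 / $30.45)^½ ≈ 1,286.55

1,287 units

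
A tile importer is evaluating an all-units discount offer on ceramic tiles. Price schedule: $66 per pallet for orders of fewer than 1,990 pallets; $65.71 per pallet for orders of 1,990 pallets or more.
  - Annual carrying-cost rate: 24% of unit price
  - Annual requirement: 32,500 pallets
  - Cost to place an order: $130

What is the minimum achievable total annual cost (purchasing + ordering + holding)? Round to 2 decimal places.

H₁ = 24%×$66 = $15.8400;  H₂ = 24%×$65.71 = $15.7704
EOQ₁ = √(2×32,500×130/15.8400) = 730.38  (< 1,990, feasible at tier 1)
EOQ₂ = √(2×32,500×130/15.7704) = 731.99  (< 1,990 → use Q = 1,990 at tier-2 price)
TC(tier 1 (EOQ₁), Q≈730.4) = $2,156,569.27
TC(tier 2, Q≈1,990.0) = $2,153,389.66
Minimum at tier 2: $2,153,389.66

$2,153,389.66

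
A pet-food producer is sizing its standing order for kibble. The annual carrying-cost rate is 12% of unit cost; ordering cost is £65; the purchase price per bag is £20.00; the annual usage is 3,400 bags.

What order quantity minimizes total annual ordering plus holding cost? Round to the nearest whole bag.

H = i·C = 0.12 × £20 = £2.4000 per bag-year
2DS/H = 2·3,400·65/2.4 = 184,166.67
EOQ = √184,166.67 ≈ 429.15

429 bags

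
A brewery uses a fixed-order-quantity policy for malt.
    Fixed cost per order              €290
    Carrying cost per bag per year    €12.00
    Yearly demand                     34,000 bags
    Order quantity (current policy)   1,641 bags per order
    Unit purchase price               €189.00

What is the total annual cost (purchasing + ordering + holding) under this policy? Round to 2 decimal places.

Orders/yr = 34,000/1,641 = 20.719; ordering cost = 20.719 × €290 = €6,008.53
Average inventory = 1,641/2 = 820.5; holding cost = 820.5 × €12 = €9,846.00
Purchase cost = D·C = 34,000 × 189 = €6,426,000.00
Total = €6,008.53 + €9,846.00 + €6,426,000.00 = €6,441,854.53

€6,441,854.53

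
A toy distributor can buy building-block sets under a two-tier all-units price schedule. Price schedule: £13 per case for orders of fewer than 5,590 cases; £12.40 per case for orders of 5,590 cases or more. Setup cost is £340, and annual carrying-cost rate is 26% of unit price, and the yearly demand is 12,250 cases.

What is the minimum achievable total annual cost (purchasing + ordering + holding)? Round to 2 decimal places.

H₁ = 26%×£13 = £3.3800;  H₂ = 26%×£12.40 = £3.2240
EOQ₁ = √(2×12,250×340/3.3800) = 1,569.87  (< 5,590, feasible at tier 1)
EOQ₂ = √(2×12,250×340/3.2240) = 1,607.40  (< 5,590 → use Q = 5,590 at tier-2 price)
TC(tier 1 (EOQ₁), Q≈1,569.9) = £164,556.17
TC(tier 2, Q≈5,590.0) = £161,656.16
Minimum at tier 2: £161,656.16

£161,656.16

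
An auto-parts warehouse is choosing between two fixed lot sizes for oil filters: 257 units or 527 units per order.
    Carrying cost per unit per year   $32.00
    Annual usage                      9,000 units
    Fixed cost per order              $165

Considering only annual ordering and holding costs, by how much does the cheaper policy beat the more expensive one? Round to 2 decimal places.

$1,359.63

Annual cost at Q: ordering D·S/Q plus holding Q·H/2.
TC(257) = (9,000/257)×165 + (257/2)×32 = $9,890.21
TC(527) = (9,000/527)×165 + (527/2)×32 = $11,249.84
|ΔTC| = |$9,890.21 − $11,249.84| = $1,359.63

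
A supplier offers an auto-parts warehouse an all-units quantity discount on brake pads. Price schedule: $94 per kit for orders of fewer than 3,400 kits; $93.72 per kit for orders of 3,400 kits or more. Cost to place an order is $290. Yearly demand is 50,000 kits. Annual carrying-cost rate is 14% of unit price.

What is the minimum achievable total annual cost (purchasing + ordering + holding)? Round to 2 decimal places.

$4,712,570.07

H₁ = 14%×$94 = $13.1600;  H₂ = 14%×$93.72 = $13.1208
EOQ₁ = √(2×50,000×290/13.1600) = 1,484.47  (< 3,400, feasible at tier 1)
EOQ₂ = √(2×50,000×290/13.1208) = 1,486.68  (< 3,400 → use Q = 3,400 at tier-2 price)
TC(tier 1 (EOQ₁), Q≈1,484.5) = $4,719,535.61
TC(tier 2, Q≈3,400.0) = $4,712,570.07
Minimum at tier 2: $4,712,570.07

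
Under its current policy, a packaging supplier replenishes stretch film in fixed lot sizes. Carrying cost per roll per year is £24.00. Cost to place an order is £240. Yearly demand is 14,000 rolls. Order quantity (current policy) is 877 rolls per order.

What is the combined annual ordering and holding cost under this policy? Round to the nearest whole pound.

£14,355

Ordering: D/Q × S = 14,000/877 × £240 = £3,831.24
Holding:  Q/2 × H = 877/2 × £24 = £10,524.00
Total = £3,831.24 + £10,524.00 = £14,355.24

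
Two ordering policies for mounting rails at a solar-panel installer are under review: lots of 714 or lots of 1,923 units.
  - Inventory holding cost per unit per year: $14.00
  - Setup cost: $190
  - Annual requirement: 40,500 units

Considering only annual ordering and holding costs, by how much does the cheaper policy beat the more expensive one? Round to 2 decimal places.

$1,687.25

Annual cost at Q: ordering D·S/Q plus holding Q·H/2.
TC(714) = (40,500/714)×190 + (714/2)×14 = $15,775.31
TC(1,923) = (40,500/1,923)×190 + (1,923/2)×14 = $17,462.56
Cheaper: Q = 714.  Difference = $1,687.25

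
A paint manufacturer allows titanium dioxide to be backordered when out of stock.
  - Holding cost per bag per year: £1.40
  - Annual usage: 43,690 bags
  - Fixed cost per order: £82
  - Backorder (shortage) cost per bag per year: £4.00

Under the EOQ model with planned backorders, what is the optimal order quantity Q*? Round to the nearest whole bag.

2,629 bags

Q* = √(2DS/H) · √((H + b)/b)
   = √(2 × 43,690 × 82 / 1.4) · √((1.4 + 4) / 4)
   = 2,262.293 × 1.1619 ≈ 2,628.55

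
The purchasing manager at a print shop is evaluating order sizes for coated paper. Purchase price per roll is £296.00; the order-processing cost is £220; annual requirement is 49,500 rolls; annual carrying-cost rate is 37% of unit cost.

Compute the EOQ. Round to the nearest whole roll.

446 rolls

Holding cost per roll per year: H = 37% × £296 = £109.5200
Optimal lot size Q* = (2 × 49,500 × £220 / £109.52)^½ ≈ 445.95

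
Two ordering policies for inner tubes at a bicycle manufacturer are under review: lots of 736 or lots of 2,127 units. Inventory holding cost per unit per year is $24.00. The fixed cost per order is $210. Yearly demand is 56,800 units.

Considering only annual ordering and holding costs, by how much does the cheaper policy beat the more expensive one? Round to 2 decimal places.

$6,093.38

Annual cost at Q: ordering D·S/Q plus holding Q·H/2.
TC(736) = (56,800/736)×210 + (736/2)×24 = $25,038.52
TC(2,127) = (56,800/2,127)×210 + (2,127/2)×24 = $31,131.90
Cheaper: Q = 736.  Difference = $6,093.38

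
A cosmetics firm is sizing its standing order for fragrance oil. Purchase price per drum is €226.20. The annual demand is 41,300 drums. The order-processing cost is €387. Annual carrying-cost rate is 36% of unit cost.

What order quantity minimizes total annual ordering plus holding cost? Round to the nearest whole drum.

627 drums

H = i·C = 0.36 × €226.2 = €81.4320 per drum-year
EOQ = √(2DS/H) = √(2 × 41,300 × 387 / 81.432)
    = √(392,550.84) ≈ 626.54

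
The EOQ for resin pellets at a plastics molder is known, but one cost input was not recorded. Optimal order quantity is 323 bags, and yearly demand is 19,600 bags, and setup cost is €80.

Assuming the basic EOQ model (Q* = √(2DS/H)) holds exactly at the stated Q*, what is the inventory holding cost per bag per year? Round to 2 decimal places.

€30.06

Since Q* = (2DS/H)^½, squaring gives Q*²·H = 2DS.
H = 2DS / Q² = 2 × 19,600 × 80 / 323² = 30.0588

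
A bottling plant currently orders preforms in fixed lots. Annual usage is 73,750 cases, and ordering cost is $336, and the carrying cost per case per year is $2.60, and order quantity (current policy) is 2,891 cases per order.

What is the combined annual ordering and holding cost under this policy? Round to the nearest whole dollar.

$12,330

Ordering: D/Q × S = 73,750/2,891 × $336 = $8,571.43
Holding:  Q/2 × H = 2,891/2 × $2.6 = $3,758.30
Total = $8,571.43 + $3,758.30 = $12,329.73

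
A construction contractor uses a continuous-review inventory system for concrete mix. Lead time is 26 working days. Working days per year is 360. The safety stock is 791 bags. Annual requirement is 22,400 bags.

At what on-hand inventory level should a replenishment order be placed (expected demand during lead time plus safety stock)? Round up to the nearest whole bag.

2,409 bags

Daily demand d = 22,400 / 360 = 62.222 bags/day
Demand during lead time = 62.222 × 26 = 1,617.78
Reorder point = 1,617.78 + 791 = 2,408.78 → round up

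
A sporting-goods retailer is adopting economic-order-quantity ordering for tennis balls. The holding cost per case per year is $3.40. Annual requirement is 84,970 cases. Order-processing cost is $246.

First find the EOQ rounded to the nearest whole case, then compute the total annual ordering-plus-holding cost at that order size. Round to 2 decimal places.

$11,922.16

Q* = √(2·D·S / H) = √(2·84,970·246 / 3.4) = √12,295,658.8 ≈ 3,506.52 → Q = 3,507 cases
Orders/yr = 84,970/3,507 = 24.229; ordering cost = 24.229 × $246 = $5,960.26
Average inventory = 3,507/2 = 1753.5; holding cost = 1753.5 × $3.4 = $5,961.90
Total = $5,960.26 + $5,961.90 = $11,922.16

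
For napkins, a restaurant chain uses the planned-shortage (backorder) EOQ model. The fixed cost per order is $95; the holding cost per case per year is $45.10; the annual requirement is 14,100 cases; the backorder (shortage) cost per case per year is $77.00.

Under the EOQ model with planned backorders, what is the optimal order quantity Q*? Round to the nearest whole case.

Basic EOQ = √(2·14,100·95/45.1) = 243.724
Backorder adjustment √((H+b)/b) = √((45.1+77)/77) = 1.2593
Q* = 243.724 × 1.2593 ≈ 306.91

307 cases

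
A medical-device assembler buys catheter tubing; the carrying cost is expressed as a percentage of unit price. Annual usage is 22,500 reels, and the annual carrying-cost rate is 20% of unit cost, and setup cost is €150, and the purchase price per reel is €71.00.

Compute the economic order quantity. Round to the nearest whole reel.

H = i·C = 0.2 × €71 = €14.2000 per reel-year
2DS/H = 2·22,500·150/14.2 = 475,352.11
EOQ = √475,352.11 ≈ 689.46

689 reels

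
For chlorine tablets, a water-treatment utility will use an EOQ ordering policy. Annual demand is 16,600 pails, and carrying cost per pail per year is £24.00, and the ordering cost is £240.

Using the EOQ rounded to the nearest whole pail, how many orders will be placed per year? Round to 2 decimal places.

2DS/H = 2·16,600·240/24 = 332,000.00
EOQ = √332,000.00 ≈ 576.19 → Q = 576
Orders per year = D/Q = 16,600 / 576 = 28.819

28.82 orders per year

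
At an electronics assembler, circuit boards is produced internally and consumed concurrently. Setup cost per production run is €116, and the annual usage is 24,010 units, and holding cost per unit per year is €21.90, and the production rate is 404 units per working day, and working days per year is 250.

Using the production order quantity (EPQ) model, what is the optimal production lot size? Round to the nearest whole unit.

578 units

Daily demand d = 24,010/250 = 96.040; p = 404; 1 − d/p = 0.76228
EPQ = √(2DS / (H(1 − d/p)))
    = √(2 × 24,010 × 116 / (21.9 × 0.76228)) ≈ 577.65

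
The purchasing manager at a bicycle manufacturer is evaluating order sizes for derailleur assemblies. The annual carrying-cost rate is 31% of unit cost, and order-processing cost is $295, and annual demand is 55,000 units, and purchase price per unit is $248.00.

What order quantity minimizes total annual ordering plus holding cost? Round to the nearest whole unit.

Carrying cost H = $248 × 31% = $76.8800/unit/yr
Q* = √(2·D·S / H) = √(2·55,000·295 / 76.88) = √422,086.4 ≈ 649.68

650 units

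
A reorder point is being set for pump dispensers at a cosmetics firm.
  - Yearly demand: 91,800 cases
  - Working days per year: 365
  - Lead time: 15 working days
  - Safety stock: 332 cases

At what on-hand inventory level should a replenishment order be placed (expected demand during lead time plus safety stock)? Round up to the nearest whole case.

4,105 cases

Daily demand d = 91,800 / 365 = 251.507 cases/day
Demand during lead time = 251.507 × 15 = 3,772.60
Reorder point = 3,772.60 + 332 = 4,104.60 → round up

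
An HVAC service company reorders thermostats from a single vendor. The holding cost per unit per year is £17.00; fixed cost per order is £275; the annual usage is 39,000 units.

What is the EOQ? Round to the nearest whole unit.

1,123 units

Q* = √(2·D·S / H) = √(2·39,000·275 / 17) = √1,261,764.7 ≈ 1,123.28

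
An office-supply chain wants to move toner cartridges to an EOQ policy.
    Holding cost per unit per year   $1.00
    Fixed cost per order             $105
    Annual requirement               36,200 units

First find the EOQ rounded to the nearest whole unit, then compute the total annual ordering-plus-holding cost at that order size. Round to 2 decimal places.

$2,757.17

Optimal lot size Q* = (2 × 36,200 × $105 / $1)^½ ≈ 2,757.17 → Q = 2,757 units
Annual ordering cost = (D/Q)·S = (36,200/2,757) × 105 = $1,378.67
Annual holding cost  = (Q/2)·H = (2,757/2) × 1 = $1,378.50
Total = $1,378.67 + $1,378.50 = $2,757.17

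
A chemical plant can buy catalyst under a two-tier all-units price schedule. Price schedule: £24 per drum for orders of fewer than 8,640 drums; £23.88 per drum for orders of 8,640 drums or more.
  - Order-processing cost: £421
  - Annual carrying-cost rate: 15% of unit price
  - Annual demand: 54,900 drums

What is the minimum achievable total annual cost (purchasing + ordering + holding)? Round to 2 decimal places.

H₁ = 15%×£24 = £3.6000;  H₂ = 15%×£23.88 = £3.5820
EOQ₁ = √(2×54,900×421/3.6000) = 3,583.36  (< 8,640, feasible at tier 1)
EOQ₂ = √(2×54,900×421/3.5820) = 3,592.36  (< 8,640 → use Q = 8,640 at tier-2 price)
TC(tier 1 (EOQ₁), Q≈3,583.4) = £1,330,500.11
TC(tier 2, Q≈8,640.0) = £1,329,161.34
Minimum at tier 2: £1,329,161.34

£1,329,161.34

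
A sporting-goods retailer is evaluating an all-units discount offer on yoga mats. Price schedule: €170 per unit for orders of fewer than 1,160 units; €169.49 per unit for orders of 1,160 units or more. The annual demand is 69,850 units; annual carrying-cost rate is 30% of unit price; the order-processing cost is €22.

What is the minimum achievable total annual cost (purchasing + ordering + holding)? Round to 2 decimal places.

H₁ = 30%×€170 = €51.0000;  H₂ = 30%×€169.49 = €50.8470
EOQ₁ = √(2×69,850×22/51.0000) = 245.48  (< 1,160, feasible at tier 1)
EOQ₂ = √(2×69,850×22/50.8470) = 245.85  (< 1,160 → use Q = 1,160 at tier-2 price)
TC(tier 1 (EOQ₁), Q≈245.5) = €11,887,019.72
TC(tier 2, Q≈1,160.0) = €11,869,692.50
Minimum at tier 2: €11,869,692.50

€11,869,692.50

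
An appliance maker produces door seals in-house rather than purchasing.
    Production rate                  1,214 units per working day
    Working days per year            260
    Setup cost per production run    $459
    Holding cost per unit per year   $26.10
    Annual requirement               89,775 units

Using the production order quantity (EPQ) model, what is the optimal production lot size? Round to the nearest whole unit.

Daily demand d = 89,775/260 = 345.288; p = 1214; 1 − d/p = 0.71558
EPQ = √(2DS / (H(1 − d/p)))
    = √(2 × 89,775 × 459 / (26.1 × 0.71558)) ≈ 2,100.63

2,101 units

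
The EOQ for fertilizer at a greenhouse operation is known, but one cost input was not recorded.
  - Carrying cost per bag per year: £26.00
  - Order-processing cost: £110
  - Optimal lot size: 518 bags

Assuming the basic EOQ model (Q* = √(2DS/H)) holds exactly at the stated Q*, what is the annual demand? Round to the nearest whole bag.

31,711 bags per year

EOQ relation: Q² = 2DS/H, so rearrange for the unknown.
D = Q²H / (2S) = 518² × 26 / (2 × 110) = 31,711.02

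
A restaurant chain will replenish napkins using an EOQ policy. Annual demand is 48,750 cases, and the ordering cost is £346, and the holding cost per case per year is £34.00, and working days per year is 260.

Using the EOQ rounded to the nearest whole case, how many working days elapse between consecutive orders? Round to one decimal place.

2DS/H = 2·48,750·346/34 = 992,205.88
EOQ = √992,205.88 ≈ 996.10 → Q = 996 cases
Days between orders = 260 / (D/Q) = 260 / 48.946 ≈ 5.312

5.3 days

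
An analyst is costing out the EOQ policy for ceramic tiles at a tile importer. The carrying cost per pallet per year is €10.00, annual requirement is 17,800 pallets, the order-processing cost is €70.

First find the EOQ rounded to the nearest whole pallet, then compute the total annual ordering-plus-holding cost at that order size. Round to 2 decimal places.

Optimal lot size Q* = (2 × 17,800 × €70 / €10)^½ ≈ 499.20 → Q = 499 pallets
Ordering: D/Q × S = 17,800/499 × €70 = €2,496.99
Holding:  Q/2 × H = 499/2 × €10 = €2,495.00
Total = €2,496.99 + €2,495.00 = €4,991.99

€4,991.99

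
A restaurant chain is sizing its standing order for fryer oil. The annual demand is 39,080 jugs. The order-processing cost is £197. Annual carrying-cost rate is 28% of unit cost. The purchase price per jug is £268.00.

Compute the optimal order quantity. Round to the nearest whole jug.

Holding cost per jug per year: H = 28% × £268 = £75.0400
Optimal lot size Q* = (2 × 39,080 × £197 / £75.04)^½ ≈ 452.98

453 jugs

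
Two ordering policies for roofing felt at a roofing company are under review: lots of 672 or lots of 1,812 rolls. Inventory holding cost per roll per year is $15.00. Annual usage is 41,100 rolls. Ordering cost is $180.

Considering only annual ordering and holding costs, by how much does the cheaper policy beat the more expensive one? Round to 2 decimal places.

$1,623.85

Annual cost at Q: ordering D·S/Q plus holding Q·H/2.
TC(672) = (41,100/672)×180 + (672/2)×15 = $16,048.93
TC(1,812) = (41,100/1,812)×180 + (1,812/2)×15 = $17,672.78
|ΔTC| = |$16,048.93 − $17,672.78| = $1,623.85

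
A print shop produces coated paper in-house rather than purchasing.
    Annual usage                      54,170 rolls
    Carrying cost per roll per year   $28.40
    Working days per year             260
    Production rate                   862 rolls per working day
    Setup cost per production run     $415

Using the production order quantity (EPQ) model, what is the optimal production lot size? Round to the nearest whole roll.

1,445 rolls

d = 54,170/260 = 208.3462 rolls/day;  effective holding cost H(1 − d/p) = 28.4·(1 − 208.3462/862) = 21.53570
Q* = √(2DS / H_eff) = √(2·54,170·415 / 21.53570) ≈ 1,444.90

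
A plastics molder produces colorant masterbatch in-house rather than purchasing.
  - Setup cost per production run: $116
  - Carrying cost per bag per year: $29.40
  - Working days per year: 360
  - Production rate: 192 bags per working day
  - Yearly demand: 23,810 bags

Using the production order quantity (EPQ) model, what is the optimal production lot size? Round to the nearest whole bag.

535 bags

Daily demand d = 23,810/360 = 66.139; p = 192; 1 − d/p = 0.65553
EPQ = √(2DS / (H(1 − d/p)))
    = √(2 × 23,810 × 116 / (29.4 × 0.65553)) ≈ 535.37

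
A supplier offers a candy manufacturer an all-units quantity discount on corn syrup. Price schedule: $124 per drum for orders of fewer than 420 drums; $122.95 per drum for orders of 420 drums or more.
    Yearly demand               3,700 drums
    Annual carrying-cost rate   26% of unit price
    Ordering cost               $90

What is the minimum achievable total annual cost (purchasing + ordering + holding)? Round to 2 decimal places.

H₁ = 26%×$124 = $32.2400;  H₂ = 26%×$122.95 = $31.9670
EOQ₁ = √(2×3,700×90/32.2400) = 143.73  (< 420, feasible at tier 1)
EOQ₂ = √(2×3,700×90/31.9670) = 144.34  (< 420 → use Q = 420 at tier-2 price)
TC(tier 1 (EOQ₁), Q≈143.7) = $463,433.77
TC(tier 2, Q≈420.0) = $462,420.93
Minimum at tier 2: $462,420.93

$462,420.93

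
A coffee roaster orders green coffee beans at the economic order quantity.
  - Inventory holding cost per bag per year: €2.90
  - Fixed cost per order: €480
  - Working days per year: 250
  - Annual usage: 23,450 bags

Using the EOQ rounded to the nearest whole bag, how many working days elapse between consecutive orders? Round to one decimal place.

29.7 days

Optimal lot size Q* = (2 × 23,450 × €480 / €2.9)^½ ≈ 2,786.17 → Q = 2,786 bags
T = Q/D × 250 days = 2,786/23,450 × 250 = 29.701 days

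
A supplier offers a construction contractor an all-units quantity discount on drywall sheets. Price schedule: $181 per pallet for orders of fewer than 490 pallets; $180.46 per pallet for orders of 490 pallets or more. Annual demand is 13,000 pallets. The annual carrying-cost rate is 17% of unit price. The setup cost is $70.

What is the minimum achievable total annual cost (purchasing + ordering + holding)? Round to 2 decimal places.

H₁ = 17%×$181 = $30.7700;  H₂ = 17%×$180.46 = $30.6782
EOQ₁ = √(2×13,000×70/30.7700) = 243.20  (< 490, feasible at tier 1)
EOQ₂ = √(2×13,000×70/30.6782) = 243.57  (< 490 → use Q = 490 at tier-2 price)
TC(tier 1 (EOQ₁), Q≈243.2) = $2,360,483.41
TC(tier 2, Q≈490.0) = $2,355,353.30
Minimum at tier 2: $2,355,353.30

$2,355,353.30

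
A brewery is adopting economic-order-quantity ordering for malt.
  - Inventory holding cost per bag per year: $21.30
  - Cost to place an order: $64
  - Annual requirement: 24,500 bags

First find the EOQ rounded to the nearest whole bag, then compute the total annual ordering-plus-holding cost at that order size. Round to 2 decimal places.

Q* = √(2·D·S / H) = √(2·24,500·64 / 21.3) = √147,230.0 ≈ 383.71 → Q = 384 bags
Orders/yr = 24,500/384 = 63.802; ordering cost = 63.802 × $64 = $4,083.33
Average inventory = 384/2 = 192; holding cost = 192 × $21.3 = $4,089.60
Total = $4,083.33 + $4,089.60 = $8,172.93

$8,172.93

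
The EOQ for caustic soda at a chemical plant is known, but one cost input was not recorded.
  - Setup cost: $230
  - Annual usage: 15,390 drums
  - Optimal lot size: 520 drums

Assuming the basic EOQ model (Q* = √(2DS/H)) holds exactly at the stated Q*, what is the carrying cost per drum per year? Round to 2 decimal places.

$26.18

From Q* = √(2DS/H) ⇒ Q*² = 2DS/H.
H = 2DS / Q² = 2 × 15,390 × 230 / 520² = 26.1812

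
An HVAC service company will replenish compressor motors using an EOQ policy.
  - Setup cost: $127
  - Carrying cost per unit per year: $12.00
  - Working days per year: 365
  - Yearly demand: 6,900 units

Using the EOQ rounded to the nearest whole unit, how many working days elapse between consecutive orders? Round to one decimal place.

20.2 days

Optimal lot size Q* = (2 × 6,900 × $127 / $12)^½ ≈ 382.16 → Q = 382 units
Days between orders = 365 / (D/Q) = 365 / 18.063 ≈ 20.207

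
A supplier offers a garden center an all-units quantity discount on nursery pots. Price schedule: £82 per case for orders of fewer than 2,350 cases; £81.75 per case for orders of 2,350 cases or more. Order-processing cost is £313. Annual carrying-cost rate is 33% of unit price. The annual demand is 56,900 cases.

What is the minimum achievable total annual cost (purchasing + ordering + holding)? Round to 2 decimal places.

H₁ = 33%×£82 = £27.0600;  H₂ = 33%×£81.75 = £26.9775
EOQ₁ = √(2×56,900×313/27.0600) = 1,147.31  (< 2,350, feasible at tier 1)
EOQ₂ = √(2×56,900×313/26.9775) = 1,149.06  (< 2,350 → use Q = 2,350 at tier-2 price)
TC(tier 1 (EOQ₁), Q≈1,147.3) = £4,696,846.11
TC(tier 2, Q≈2,350.0) = £4,690,852.16
Minimum at tier 2: £4,690,852.16

£4,690,852.16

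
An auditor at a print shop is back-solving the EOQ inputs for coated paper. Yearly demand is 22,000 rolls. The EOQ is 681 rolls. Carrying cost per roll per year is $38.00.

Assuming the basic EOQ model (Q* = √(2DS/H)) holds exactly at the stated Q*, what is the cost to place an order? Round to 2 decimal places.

From Q* = √(2DS/H) ⇒ Q*² = 2DS/H.
S = Q²H / (2D) = 681² × 38 / (2 × 22,000) = 400.5209

$400.52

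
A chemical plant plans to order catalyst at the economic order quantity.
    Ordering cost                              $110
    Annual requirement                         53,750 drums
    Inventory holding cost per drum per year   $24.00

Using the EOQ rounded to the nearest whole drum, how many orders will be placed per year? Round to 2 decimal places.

76.57 orders per year

Q* = √(2·D·S / H) = √(2·53,750·110 / 24) = √492,708.3 ≈ 701.93 → Q = 702
Orders per year = D/Q = 53,750 / 702 = 76.567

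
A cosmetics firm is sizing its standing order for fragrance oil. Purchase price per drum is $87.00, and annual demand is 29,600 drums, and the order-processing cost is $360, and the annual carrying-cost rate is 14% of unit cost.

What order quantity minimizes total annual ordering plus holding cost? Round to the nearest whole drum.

1,323 drums

Carrying cost H = $87 × 14% = $12.1800/drum/yr
Optimal lot size Q* = (2 × 29,600 × $360 / $12.18)^½ ≈ 1,322.78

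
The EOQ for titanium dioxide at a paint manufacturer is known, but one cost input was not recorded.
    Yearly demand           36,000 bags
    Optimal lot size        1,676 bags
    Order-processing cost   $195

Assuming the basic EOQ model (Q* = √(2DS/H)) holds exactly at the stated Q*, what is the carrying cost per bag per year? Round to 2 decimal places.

Since Q* = (2DS/H)^½, squaring gives Q*²·H = 2DS.
H = 2DS / Q² = 2 × 36,000 × 195 / 1,676² = 4.9983

$5.00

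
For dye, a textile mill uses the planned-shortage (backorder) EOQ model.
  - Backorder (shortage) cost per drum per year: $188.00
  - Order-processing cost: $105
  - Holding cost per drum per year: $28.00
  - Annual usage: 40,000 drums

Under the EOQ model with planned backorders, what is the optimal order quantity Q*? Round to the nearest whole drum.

Basic EOQ = √(2·40,000·105/28) = 547.723
Backorder adjustment √((H+b)/b) = √((28+188)/188) = 1.0719
Q* = 547.723 × 1.0719 ≈ 587.10

587 drums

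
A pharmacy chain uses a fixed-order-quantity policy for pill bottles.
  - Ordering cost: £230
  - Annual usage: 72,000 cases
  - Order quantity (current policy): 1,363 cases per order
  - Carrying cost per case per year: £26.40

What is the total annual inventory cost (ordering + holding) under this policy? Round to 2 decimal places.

£30,141.27

Orders/yr = 72,000/1,363 = 52.825; ordering cost = 52.825 × £230 = £12,149.67
Average inventory = 1,363/2 = 681.5; holding cost = 681.5 × £26.4 = £17,991.60
Total = £12,149.67 + £17,991.60 = £30,141.27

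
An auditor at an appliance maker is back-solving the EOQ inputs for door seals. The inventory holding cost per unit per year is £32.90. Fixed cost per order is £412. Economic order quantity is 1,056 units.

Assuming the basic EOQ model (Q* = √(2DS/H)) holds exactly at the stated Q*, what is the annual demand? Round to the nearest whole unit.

44,524 units per year

Since Q* = (2DS/H)^½, squaring gives Q*²·H = 2DS.
D = Q²H / (2S) = 1,056² × 32.9 / (2 × 412) = 44,524.24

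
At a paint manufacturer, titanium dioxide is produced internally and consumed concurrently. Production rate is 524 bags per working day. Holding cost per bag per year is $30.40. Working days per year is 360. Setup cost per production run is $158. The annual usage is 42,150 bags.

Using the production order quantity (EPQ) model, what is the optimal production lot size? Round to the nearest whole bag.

751 bags

Daily demand d = 42,150/360 = 117.083; p = 524; 1 − d/p = 0.77656
EPQ = √(2DS / (H(1 − d/p)))
    = √(2 × 42,150 × 158 / (30.4 × 0.77656)) ≈ 751.14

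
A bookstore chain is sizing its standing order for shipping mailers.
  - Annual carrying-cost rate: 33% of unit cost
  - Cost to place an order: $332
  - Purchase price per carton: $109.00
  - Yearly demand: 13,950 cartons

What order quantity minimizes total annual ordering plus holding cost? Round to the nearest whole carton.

507 cartons

Carrying cost H = $109 × 33% = $35.9700/carton/yr
EOQ = √(2DS/H) = √(2 × 13,950 × 332 / 35.97)
    = √(257,514.60) ≈ 507.46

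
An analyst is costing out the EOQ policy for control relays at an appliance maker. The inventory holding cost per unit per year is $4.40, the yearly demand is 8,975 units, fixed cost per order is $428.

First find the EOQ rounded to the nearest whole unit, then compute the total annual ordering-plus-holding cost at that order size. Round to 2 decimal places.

$5,814.07

Q* = √(2·D·S / H) = √(2·8,975·428 / 4.4) = √1,746,045.5 ≈ 1,321.38 → Q = 1,321 units
Annual ordering cost = (D/Q)·S = (8,975/1,321) × 428 = $2,907.87
Annual holding cost  = (Q/2)·H = (1,321/2) × 4.4 = $2,906.20
Total = $2,907.87 + $2,906.20 = $5,814.07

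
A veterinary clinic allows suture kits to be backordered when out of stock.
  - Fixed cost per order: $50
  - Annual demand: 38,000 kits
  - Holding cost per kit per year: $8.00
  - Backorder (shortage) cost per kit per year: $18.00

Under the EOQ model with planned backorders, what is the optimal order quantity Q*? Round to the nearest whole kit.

Basic EOQ = √(2·38,000·50/8) = 689.202
Backorder adjustment √((H+b)/b) = √((8+18)/18) = 1.2019
Q* = 689.202 × 1.2019 ≈ 828.32

828 kits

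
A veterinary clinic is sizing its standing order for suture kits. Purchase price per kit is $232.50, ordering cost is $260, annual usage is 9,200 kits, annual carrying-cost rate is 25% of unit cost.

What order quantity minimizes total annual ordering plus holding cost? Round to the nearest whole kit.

H = i·C = 0.25 × $232.5 = $58.1250 per kit-year
Optimal lot size Q* = (2 × 9,200 × $260 / $58.125)^½ ≈ 286.89

287 kits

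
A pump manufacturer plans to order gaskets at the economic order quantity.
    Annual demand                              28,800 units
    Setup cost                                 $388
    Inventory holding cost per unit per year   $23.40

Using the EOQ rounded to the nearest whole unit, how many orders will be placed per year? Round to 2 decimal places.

29.48 orders per year

Optimal lot size Q* = (2 × 28,800 × $388 / $23.4)^½ ≈ 977.28 → Q = 977
Orders per year = D/Q = 28,800 / 977 = 29.478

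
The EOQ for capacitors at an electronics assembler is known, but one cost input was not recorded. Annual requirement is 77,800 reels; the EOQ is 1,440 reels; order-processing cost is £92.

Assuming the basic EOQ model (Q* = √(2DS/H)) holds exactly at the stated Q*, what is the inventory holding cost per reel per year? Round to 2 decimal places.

£6.90

EOQ relation: Q² = 2DS/H, so rearrange for the unknown.
H = 2DS / Q² = 2 × 77,800 × 92 / 1,440² = 6.9035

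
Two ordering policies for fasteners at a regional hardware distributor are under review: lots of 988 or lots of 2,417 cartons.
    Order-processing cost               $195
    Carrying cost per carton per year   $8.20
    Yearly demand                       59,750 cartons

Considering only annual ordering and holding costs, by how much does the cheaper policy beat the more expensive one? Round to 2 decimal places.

For each Q, cost = (D/Q)·S + (Q/2)·H.
TC(988) = (59,750/988)×195 + (988/2)×8.2 = $15,843.56
TC(2,417) = (59,750/2,417)×195 + (2,417/2)×8.2 = $14,730.24
|ΔTC| = |$15,843.56 − $14,730.24| = $1,113.32

$1,113.32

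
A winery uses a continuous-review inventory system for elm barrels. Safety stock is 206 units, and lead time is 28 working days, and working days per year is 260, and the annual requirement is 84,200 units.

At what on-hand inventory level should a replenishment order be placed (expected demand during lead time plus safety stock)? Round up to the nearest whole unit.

9,274 units

Daily demand d = 84,200 / 260 = 323.846 units/day
Demand during lead time = 323.846 × 28 = 9,067.69
Reorder point = 9,067.69 + 206 = 9,273.69 → round up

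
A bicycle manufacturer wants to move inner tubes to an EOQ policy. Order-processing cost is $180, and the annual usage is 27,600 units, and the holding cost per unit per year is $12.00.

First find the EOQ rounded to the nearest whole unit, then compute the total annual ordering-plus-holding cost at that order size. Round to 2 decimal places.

$10,919.34

EOQ = √(2DS/H) = √(2 × 27,600 × 180 / 12)
    = √(828,000.00) ≈ 909.95 → Q = 910 units
Annual ordering cost = (D/Q)·S = (27,600/910) × 180 = $5,459.34
Annual holding cost  = (Q/2)·H = (910/2) × 12 = $5,460.00
Total = $5,459.34 + $5,460.00 = $10,919.34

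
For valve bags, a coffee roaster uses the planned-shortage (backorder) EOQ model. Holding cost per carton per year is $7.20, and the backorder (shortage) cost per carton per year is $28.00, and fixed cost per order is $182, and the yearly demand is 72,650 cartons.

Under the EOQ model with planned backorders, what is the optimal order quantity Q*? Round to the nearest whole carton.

2,149 cartons

Basic EOQ = √(2·72,650·182/7.2) = 1,916.471
Backorder adjustment √((H+b)/b) = √((7.2+28)/28) = 1.1212
Q* = 1,916.471 × 1.1212 ≈ 2,148.79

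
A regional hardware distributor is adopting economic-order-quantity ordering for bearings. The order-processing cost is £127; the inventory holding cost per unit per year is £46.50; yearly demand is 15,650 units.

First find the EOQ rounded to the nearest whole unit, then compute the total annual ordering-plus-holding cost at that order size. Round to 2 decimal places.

EOQ = √(2DS/H) = √(2 × 15,650 × 127 / 46.5)
    = √(85,486.02) ≈ 292.38 → Q = 292 units
Annual ordering cost = (D/Q)·S = (15,650/292) × 127 = £6,806.68
Annual holding cost  = (Q/2)·H = (292/2) × 46.5 = £6,789.00
Total = £6,806.68 + £6,789.00 = £13,595.68

£13,595.68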